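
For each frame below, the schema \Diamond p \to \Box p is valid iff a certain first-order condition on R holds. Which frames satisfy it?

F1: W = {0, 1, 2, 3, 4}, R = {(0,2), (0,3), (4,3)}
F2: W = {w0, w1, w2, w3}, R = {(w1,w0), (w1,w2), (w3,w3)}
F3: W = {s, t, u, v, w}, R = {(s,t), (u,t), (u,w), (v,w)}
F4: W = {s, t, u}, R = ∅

Frame correspondent (Sahlqvist): \forall x \forall y \forall z (Rxy \wedge Rxz \to y = z) — i.e. partial functionality.
F1: fails — 0 sees both 2 and 3.
F2: fails — w1 sees both w0 and w2.
F3: fails — u sees both t and w.
F4: holds.
Valid on: F4.

F4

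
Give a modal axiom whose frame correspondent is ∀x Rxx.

The condition is reflexivity. The T schema □p → p defines it.
Suppose □p→p is valid. At any x set V(p)={w : Rxw}. Then □p holds at x, so p holds at x, i.e. Rxx.

□p → p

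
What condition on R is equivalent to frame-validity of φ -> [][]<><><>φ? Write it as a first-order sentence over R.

This is a Sahlqvist (Geach-type) schema ◇^0□^0φ → □^2◇^3φ.
Minimal-valuation argument: fix x; take any y with xR^0y and any z with xR^2z. Set V(φ) to the set of worlds R-reachable from y in exactly 0 steps. Then □^0φ holds at y, so the antecedent holds at x; validity forces ◇^3φ at z, giving a w with zR^3w and yR^0w.
First-order correspondent: forall x forall z (x R^2 z -> exists w (x = w & z R^3 w)).

forall x forall z (x R^2 z -> exists w (x = w & z R^3 w))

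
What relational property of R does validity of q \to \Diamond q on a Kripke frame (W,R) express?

This is a form of the T axiom.
Its frame correspondent is reflexivity — \forall x Rxx.

reflexivity: \forall x Rxx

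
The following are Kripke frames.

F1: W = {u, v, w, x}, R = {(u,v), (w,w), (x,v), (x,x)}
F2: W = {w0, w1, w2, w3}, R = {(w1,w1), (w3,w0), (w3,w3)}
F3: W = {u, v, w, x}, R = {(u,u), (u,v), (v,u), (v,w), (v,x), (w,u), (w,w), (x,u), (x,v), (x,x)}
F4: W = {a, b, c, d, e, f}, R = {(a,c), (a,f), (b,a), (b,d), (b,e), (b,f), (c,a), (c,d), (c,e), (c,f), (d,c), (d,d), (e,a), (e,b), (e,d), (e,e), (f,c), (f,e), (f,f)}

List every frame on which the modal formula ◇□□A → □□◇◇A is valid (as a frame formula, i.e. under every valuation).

F3, F4

The schema corresponds to a generalized confluence (Geach) condition: ∀x ∀y ∀z ((xRy ∧ xR²z) → ∃w (yR²w ∧ zR²w)).
F1: fails — xRv, xR²v but no t with vR²t and vR²t.
F2: fails — w3Rw0, w3R²w0 but no w with w0R²w and w0R²w.
F3: ✓.
F4: ✓.
Valid on: F3, F4.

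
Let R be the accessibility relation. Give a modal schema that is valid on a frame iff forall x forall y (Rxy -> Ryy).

□(□p → p)

This is shift-reflexivity; the standard corresponding axiom is T□: □(□p → p).
Suppose □(□p→p) is valid. Take Rxy and set V(p)={w : Ryw}. Then at y, □p holds; since □(□p→p) at x, □p→p at y, so p at y, i.e. Ryy.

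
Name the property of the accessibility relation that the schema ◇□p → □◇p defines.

convergence

Suppose ◇□p→□◇p is valid. Take Rxy, Rxz and set V(p)={w : Ryw}. Then □p at y so ◇□p at x, so □◇p at x, so ◇p at z, giving w with Rzw and Ryw.
Conversely, any frame satisfying ∀x ∀y ∀z (Rxy ∧ Rxz → ∃w (Ryw ∧ Rzw)) validates the schema.
So the correspondent is convergence.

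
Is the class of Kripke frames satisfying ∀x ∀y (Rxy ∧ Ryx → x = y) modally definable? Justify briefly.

Not definable by any modal formula

If a class were modally definable it would be closed under surjective bounded morphisms (Goldblatt–Thomason).
The 4-cycle (worlds 0,1,2,3 with 0→1→2→3→0) is antisymmetric. Sending even-indexed worlds to a and odd-indexed worlds to b is a surjective bounded morphism onto the two-world frame with a↔b, which is not antisymmetric.
So no modal formula (or set of formulas) defines exactly the antisymmetric frames.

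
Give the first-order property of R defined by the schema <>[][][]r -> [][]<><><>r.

This is a Sahlqvist (Geach-type) schema ◇^1□^3r → □^2◇^3r.
Minimal-valuation argument: fix x; take any y with xR^1y and any z with xR^2z. Set V(r) to the set of worlds R-reachable from y in exactly 3 steps. Then □^3r holds at y, so the antecedent holds at x; validity forces ◇^3r at z, giving a w with zR^3w and yR^3w.
First-order correspondent: forall x forall y forall z ((xRy & x R^2 z) -> exists w (y R^3 w & z R^3 w)).

forall x forall y forall z ((xRy & x R^2 z) -> exists w (y R^3 w & z R^3 w))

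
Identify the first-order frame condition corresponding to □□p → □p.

Suppose □□p→□p is valid. Take Rxy and set V(p)={w : xR²w}. Then □□p at x, so □p at x, so p at y, i.e. ∃z(Rxz∧Rzy).
Conversely, any frame satisfying ∀x ∀y (Rxy → ∃z (Rxz ∧ Rzy)) validates the schema.
Frame condition: ∀x ∀y (Rxy → ∃z (Rxz ∧ Rzy)).

density: ∀x ∀y (Rxy → ∃z (Rxz ∧ Rzy))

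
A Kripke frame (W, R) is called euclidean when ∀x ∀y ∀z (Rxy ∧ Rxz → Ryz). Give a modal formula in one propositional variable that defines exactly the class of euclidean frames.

A defining formula is ◇s → □◇s (the 5 axiom).

◇s → □◇s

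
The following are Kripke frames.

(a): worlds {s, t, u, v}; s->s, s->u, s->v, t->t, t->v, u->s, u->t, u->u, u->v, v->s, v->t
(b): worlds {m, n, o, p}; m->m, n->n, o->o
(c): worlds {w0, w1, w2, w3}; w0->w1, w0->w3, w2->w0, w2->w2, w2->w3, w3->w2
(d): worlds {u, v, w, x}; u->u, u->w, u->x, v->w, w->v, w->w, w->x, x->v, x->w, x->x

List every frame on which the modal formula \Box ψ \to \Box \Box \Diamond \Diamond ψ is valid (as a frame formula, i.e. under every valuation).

Frame correspondent (Sahlqvist): \forall x \forall z (x R^2 z \to \exists w (xRw \wedge z R^2 w)) — i.e. a generalized confluence (Geach) condition.
(a): satisfies the condition.
(b): satisfies the condition.
(c): fails — w2R²w1 but no w with w2Rw and w1R²w.
(d): satisfies the condition.
Valid on: (a), (b), (d).

(a), (b), (d)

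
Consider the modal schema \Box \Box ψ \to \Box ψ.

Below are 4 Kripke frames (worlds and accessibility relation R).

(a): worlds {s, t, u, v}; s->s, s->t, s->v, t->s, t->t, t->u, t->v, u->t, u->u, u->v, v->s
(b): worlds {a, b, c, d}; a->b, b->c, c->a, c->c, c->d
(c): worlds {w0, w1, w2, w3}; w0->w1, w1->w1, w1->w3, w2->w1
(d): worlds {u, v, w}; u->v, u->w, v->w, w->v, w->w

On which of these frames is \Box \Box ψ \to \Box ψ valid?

The schema corresponds to density: \forall x \forall y (Rxy \to \exists z (Rxz \wedge Rzy)).
(a): ✓.
(b): fails — Rab but no z with Raz and Rzb.
(c): ✓.
(d): ✓.

(a), (c), (d)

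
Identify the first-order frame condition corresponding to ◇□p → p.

Symmetry

Equivalently (dual form): p → □◇p.
Suppose p→□◇p is valid. Take Rxy and set V(p)={x}. Then p at x, so □◇p at x, so ◇p at y, so some z with Ryz has p; z=x, i.e. Ryx.
Conversely, on a frame with symmetry the schema holds at every world under every valuation.
Frame condition: ∀x ∀y (Rxy → Ryx).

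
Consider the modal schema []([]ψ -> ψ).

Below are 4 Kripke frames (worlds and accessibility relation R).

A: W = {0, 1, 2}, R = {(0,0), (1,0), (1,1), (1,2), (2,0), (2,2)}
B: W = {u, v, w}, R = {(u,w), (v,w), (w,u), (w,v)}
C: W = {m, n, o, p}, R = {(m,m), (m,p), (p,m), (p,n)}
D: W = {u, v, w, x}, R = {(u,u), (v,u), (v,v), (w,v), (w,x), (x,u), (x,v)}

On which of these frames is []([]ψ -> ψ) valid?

Frame correspondent (Sahlqvist): forall x forall y (Rxy -> Ryy) — i.e. shift-reflexivity.
A: condition met.
B: fails — Rwu but not Ruu.
C: fails — Rpn but not Rnn.
D: fails — Rwx but not Rxx.

A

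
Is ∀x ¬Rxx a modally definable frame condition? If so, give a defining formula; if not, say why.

No — not modally definable

Modal frame validity is preserved under surjective bounded morphisms.
The 4-cycle (worlds s,t,u,v with s→t→u→v→s) is irreflexive, and the map sending every world to a single reflexive point • is a surjective bounded morphism (forth: every edge maps to (•,•); back: every world has a successor). So any modal formula valid on the 4-cycle is also valid on the reflexive point, which is not irreflexive.
So no modal formula (or set of formulas) defines exactly the irreflexive frames.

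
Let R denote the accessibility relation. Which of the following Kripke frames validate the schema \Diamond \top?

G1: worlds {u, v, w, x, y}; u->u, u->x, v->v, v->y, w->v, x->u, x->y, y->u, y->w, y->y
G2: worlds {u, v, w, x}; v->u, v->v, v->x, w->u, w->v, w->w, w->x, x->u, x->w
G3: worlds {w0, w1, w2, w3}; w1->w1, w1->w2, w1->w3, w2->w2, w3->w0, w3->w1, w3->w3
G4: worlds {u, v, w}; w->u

The schema corresponds to seriality: \forall x \exists y Rxy.
G1: condition met.
G2: fails — world u has no successor.
G3: fails — world w0 has no successor.
G4: fails — world u has no successor.

G1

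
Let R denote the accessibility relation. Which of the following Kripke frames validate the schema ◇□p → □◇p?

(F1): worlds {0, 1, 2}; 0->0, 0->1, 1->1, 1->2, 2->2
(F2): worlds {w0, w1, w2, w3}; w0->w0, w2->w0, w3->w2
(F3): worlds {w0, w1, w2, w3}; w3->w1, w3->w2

The schema corresponds to convergence: ∀x ∀y ∀z (Rxy ∧ Rxz → ∃w (Ryw ∧ Rzw)).
(F1): condition met.
(F2): condition met.
(F3): fails — Rw3w1 and Rw3w1 but w1 and w1 have no common successor.
Valid on: (F1), (F2).

(F1), (F2)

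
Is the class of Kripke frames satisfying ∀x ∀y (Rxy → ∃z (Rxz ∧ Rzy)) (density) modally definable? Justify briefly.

Yes: it is density, defined by the C4 schema □□r → □r.

Yes — defined by □□r → □r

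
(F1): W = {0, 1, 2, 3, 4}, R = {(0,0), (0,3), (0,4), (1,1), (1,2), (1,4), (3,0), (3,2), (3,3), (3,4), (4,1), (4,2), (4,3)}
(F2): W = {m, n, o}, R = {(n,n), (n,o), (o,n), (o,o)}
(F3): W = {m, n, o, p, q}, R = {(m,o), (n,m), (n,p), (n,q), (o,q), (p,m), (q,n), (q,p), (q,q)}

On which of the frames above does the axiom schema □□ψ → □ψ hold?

(F1), (F2)

The schema corresponds to density: ∀x ∀y (Rxy → ∃z (Rxz ∧ Rzy)).
(F1): condition met.
(F2): condition met.
(F3): fails — Rpm but no z with Rpz and Rzm.
Valid on: (F1), (F2).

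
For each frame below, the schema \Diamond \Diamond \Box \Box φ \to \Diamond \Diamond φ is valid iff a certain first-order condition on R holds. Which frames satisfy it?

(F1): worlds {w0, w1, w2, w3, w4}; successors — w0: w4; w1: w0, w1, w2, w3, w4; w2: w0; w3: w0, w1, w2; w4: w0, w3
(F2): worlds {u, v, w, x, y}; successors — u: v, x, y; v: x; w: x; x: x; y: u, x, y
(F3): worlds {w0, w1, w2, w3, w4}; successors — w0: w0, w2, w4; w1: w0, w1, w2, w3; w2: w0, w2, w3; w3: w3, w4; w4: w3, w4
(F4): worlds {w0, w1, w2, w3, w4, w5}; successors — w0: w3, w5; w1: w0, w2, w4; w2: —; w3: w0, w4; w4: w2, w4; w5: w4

The schema corresponds to a generalized confluence (Geach) condition: \forall x \forall y (x R^2 y \to \exists w (y R^2 w \wedge x R^2 w)).
(F1): ✓.
(F2): ✓.
(F3): ✓.
(F4): fails — w1R²w2 but no w with w2R²w and w1R²w.

(F1), (F2), (F3)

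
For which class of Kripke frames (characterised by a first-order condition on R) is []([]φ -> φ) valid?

shift-reflexivity

Suppose □(□φ→φ) is valid. Take Rxy and set V(φ)={w : Ryw}. Then at y, □φ holds; since □(□φ→φ) at x, □φ→φ at y, so φ at y, i.e. Ryy.
Conversely, any frame satisfying forall x forall y (Rxy -> Ryy) validates the schema.
So the correspondent is shift-reflexivity.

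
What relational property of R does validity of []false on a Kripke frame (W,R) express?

This is the Ver axiom.
It corresponds to emptiness of R: forall x forall y ~Rxy.

Emptiness of R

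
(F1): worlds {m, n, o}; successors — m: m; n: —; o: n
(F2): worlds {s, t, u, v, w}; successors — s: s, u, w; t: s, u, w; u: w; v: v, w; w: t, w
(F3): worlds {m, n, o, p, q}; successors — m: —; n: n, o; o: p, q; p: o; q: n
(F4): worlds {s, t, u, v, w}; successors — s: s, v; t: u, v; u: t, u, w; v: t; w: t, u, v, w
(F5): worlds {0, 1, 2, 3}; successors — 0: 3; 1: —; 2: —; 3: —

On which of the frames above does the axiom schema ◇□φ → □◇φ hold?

The schema corresponds to convergence: ∀x ∀y ∀z (Rxy ∧ Rxz → ∃w (Ryw ∧ Rzw)).
(F1): fails — Ron and Ron but n and n have no common successor.
(F2): ✓.
(F3): fails — Rnn and Rno but n and o have no common successor.
(F4): fails — Rsv and Rss but v and s have no common successor.
(F5): fails — R03 and R03 but 3 and 3 have no common successor.

(F2)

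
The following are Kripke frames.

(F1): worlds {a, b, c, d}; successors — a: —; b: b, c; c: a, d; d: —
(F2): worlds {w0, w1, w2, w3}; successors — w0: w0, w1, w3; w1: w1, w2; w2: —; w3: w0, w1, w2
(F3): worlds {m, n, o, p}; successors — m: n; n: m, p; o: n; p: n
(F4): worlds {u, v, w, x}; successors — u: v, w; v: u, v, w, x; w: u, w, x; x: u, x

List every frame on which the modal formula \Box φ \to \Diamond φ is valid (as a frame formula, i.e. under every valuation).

(F3), (F4)

The schema corresponds to seriality: \forall x \exists y Rxy.
(F1): fails — world a has no successor.
(F2): fails — world w2 has no successor.
(F3): ✓.
(F4): ✓.
Valid on: (F3), (F4).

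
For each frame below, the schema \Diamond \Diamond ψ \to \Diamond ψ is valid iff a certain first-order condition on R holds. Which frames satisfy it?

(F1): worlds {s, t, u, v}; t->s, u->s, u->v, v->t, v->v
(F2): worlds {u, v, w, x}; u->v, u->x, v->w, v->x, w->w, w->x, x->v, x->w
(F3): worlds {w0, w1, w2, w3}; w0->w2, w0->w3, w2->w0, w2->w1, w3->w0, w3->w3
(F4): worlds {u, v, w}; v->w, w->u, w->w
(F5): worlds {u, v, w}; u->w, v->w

(F5)

The schema corresponds to transitivity: \forall x \forall y \forall z (Rxy \wedge Ryz \to Rxz).
(F1): fails — Ruv and Rvt but not Rut.
(F2): fails — Ruv and Rvw but not Ruw.
(F3): fails — Rw3w0 and Rw0w2 but not Rw3w2.
(F4): fails — Rvw and Rwu but not Rvu.
(F5): satisfies the condition.
Valid on: (F5).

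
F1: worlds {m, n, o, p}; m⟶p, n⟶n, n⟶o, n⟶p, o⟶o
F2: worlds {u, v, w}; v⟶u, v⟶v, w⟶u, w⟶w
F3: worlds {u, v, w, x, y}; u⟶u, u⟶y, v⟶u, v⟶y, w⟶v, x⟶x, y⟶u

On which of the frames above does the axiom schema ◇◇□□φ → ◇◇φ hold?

This is the axiom for a generalized confluence (Geach) condition; its first-order frame correspondent is ∀x ∀y (xR²y → ∃w (yR²w ∧ xR²w)).
F1: fails — nR²p but no w with pR²w and nR²w.
F2: fails — vR²u but no t with uR²t and vR²t.
F3: condition met.

F3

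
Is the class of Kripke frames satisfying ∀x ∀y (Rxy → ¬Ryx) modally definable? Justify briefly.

Modal frame validity is preserved under surjective bounded morphisms.
The 4-cycle (worlds a,b,c,d with a→b→c→d→a) is asymmetric. Mapping every world to a single reflexive point • is a surjective bounded morphism, and the reflexive point is not asymmetric (R•• but asymmetry requires ¬R••).
So the class is not modally definable.

No — not modally definable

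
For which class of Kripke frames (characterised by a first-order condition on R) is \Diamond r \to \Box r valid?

partial functionality

Suppose ◇r→□r is valid. Take Rxy, Rxz and set V(r)={y}. Then ◇r at x, so □r at x, so r at z, i.e. z=y.
The converse is a direct semantic check.
Frame condition: \forall x \forall y \forall z (Rxy \wedge Rxz \to y = z).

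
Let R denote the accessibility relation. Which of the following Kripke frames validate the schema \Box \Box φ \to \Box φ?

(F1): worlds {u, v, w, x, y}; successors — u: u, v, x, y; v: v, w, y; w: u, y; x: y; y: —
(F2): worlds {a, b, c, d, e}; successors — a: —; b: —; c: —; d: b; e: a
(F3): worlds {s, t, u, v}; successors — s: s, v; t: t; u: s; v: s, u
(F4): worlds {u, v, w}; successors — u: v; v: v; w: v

This is the axiom for density; its first-order frame correspondent is \forall x \forall y (Rxy \to \exists z (Rxz \wedge Rzy)).
(F1): fails — Rxy but no z with Rxz and Rzy.
(F2): fails — Rdb but no z with Rdz and Rzb.
(F3): fails — Rvu but no z with Rvz and Rzu.
(F4): holds.

(F4)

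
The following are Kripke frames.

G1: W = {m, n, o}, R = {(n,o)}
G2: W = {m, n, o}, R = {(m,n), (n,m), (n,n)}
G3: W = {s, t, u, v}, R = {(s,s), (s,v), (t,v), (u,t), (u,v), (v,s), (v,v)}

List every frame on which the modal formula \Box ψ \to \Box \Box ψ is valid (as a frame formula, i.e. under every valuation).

This is the axiom for transitivity; its first-order frame correspondent is \forall x \forall y \forall z (Rxy \wedge Ryz \to Rxz).
G1: satisfies the condition.
G2: fails — Rmn and Rnm but not Rmm.
G3: fails — Ruv and Rvs but not Rus.

G1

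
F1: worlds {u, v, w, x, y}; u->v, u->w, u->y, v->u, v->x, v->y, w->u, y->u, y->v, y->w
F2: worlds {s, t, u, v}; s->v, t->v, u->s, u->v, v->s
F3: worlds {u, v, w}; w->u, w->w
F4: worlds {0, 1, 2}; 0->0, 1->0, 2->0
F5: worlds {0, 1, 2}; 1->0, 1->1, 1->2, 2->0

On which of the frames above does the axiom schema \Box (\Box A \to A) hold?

Frame correspondent (Sahlqvist): \forall x \forall y (Rxy \to Ryy) — i.e. shift-reflexivity.
F1: fails — Ruv but not Rvv.
F2: fails — Ruv but not Rvv.
F3: fails — Rwu but not Ruu.
F4: holds.
F5: fails — R12 but not R22.

F4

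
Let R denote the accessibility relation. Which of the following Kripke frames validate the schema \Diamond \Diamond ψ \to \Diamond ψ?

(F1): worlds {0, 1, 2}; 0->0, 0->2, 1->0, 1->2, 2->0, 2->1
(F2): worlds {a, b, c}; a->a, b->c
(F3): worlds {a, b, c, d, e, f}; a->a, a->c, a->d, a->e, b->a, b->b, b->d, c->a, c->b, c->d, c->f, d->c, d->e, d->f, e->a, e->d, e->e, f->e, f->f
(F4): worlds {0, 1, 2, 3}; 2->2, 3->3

This is the axiom for transitivity; its first-order frame correspondent is \forall x \forall y \forall z (Rxy \wedge Ryz \to Rxz).
(F1): fails — R02 and R21 but not R01.
(F2): satisfies the condition.
(F3): fails — Rcd and Rdc but not Rcc.
(F4): satisfies the condition.

(F2), (F4)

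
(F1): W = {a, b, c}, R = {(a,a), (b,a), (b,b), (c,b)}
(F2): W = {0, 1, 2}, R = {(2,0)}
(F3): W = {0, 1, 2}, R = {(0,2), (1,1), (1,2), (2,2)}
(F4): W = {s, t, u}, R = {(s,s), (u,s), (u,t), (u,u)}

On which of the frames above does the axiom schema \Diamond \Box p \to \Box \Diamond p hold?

(F1), (F3)

Frame correspondent (Sahlqvist): \forall x \forall y \forall z (Rxy \wedge Rxz \to \exists w (Ryw \wedge Rzw)) — i.e. convergence.
(F1): ✓.
(F2): fails — R20 and R20 but 0 and 0 have no common successor.
(F3): ✓.
(F4): fails — Rus and Rut but s and t have no common successor.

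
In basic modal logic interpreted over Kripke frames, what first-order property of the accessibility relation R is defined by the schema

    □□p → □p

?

Suppose □□p→□p is valid. Take Rxy and set V(p)={w : xR²w}. Then □□p at x, so □p at x, so p at y, i.e. ∃z(Rxz∧Rzy).

Density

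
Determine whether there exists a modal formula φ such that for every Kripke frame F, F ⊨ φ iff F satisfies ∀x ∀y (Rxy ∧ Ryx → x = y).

No

If a class were modally definable it would be closed under surjective bounded morphisms (Goldblatt–Thomason).
The 6-cycle (worlds s,t,u,v,w,x with s→t→u→v→w→x→s) is antisymmetric. Sending even-indexed worlds to a and odd-indexed worlds to b is a surjective bounded morphism onto the two-world frame with a↔b, which is not antisymmetric.
So the class is not modally definable.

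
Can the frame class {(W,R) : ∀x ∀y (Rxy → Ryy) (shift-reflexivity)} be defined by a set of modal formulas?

This is a Sahlqvist condition; the T□ axiom □(□r → r) defines it.

Definable; □(□r → r) defines it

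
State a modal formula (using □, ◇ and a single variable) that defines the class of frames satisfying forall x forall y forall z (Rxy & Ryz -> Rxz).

A defining formula is □ψ → □□ψ (the 4 axiom).
Suppose □ψ→□□ψ is valid. Take Rxy, Ryz and set V(ψ)={w : Rxw}. Then □ψ at x, so □□ψ at x, so □ψ at y, so ψ at z, i.e. Rxz.

□ψ → □□ψ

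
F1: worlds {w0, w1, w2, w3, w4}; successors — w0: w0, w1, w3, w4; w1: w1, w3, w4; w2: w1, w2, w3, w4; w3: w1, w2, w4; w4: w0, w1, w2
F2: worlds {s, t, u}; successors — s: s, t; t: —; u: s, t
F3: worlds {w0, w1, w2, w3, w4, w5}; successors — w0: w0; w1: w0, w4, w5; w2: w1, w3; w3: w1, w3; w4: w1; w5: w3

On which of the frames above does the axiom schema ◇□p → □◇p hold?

This is the axiom for convergence; its first-order frame correspondent is ∀x ∀y ∀z (Rxy ∧ Rxz → ∃w (Ryw ∧ Rzw)).
F1: satisfies the condition.
F2: fails — Rss and Rst but s and t have no common successor.
F3: fails — Rw1w5 and Rw1w0 but w5 and w0 have no common successor.
Valid on: F1.

F1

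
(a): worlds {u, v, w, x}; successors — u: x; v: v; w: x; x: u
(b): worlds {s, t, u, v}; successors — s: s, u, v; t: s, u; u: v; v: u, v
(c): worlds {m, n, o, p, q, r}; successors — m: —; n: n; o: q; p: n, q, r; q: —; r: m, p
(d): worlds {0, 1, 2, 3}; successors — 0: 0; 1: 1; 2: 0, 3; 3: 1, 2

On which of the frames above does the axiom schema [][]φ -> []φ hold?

The schema corresponds to density: forall x forall y (Rxy -> exists z (Rxz & Rzy)).
(a): fails — Rxu but no z with Rxz and Rzu.
(b): ✓.
(c): fails — Rpr but no z with Rpz and Rzr.
(d): fails — R32 but no z with R3z and Rz2.

(b)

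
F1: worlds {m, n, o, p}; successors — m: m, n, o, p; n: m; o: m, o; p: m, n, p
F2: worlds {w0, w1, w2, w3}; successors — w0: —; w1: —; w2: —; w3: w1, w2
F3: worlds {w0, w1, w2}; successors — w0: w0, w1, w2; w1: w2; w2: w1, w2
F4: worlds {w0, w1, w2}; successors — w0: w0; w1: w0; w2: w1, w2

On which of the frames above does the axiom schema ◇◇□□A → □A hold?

The schema corresponds to a generalized confluence (Geach) condition: ∀x ∀y ∀z ((xR²y ∧ xRz) → ∃w (yR²w ∧ z = w)).
F1: satisfies the condition.
F2: satisfies the condition.
F3: fails — w0R²w1, w0Rw0 but no w with w1R²w and w0=w.
F4: fails — w2R²w0, w2Rw1 but no w with w0R²w and w1=w.
Valid on: F1, F2.

F1, F2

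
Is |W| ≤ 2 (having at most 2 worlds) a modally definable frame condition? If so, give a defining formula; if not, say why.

No

Modal frame validity is preserved under disjoint unions.
Any modal formula valid on each of 3 disjoint one-world frames is valid on their disjoint union (validity is preserved under disjoint unions). Each one-world frame has |W|=1≤2, but the union has |W|=3.
Hence having at most 2 worlds is not modally definable.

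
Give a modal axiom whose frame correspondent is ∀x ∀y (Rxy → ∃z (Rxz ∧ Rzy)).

□□ψ → □ψ

This is density; the standard corresponding axiom is C4: □□ψ → □ψ.
Suppose □□ψ→□ψ is valid. Take Rxy and set V(ψ)={w : xR²w}. Then □□ψ at x, so □ψ at x, so ψ at y, i.e. ∃z(Rxz∧Rzy).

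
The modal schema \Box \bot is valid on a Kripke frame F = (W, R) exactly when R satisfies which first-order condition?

Emptiness of R

□⊥ is valid iff no world has any successor (otherwise □⊥ fails at any world with one).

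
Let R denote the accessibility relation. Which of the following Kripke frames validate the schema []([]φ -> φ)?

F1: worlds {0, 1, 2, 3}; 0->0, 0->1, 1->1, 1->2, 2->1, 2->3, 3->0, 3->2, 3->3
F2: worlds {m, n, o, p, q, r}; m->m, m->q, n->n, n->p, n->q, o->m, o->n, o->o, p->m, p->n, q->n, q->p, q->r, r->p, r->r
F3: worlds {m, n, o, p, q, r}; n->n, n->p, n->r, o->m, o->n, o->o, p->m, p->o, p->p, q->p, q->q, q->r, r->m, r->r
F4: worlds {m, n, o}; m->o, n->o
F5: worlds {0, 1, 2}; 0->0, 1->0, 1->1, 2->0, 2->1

F5

This is the axiom for shift-reflexivity; its first-order frame correspondent is forall x forall y (Rxy -> Ryy).
F1: fails — R32 but not R22.
F2: fails — Rrp but not Rpp.
F3: fails — Rom but not Rmm.
F4: fails — Rno but not Roo.
F5: condition met.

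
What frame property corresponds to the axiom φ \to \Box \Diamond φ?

symmetry: \forall x \forall y (Rxy \to Ryx)

This is the B axiom.
It corresponds to symmetry: \forall x \forall y (Rxy \to Ryx).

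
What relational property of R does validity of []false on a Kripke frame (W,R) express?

□⊥ is valid iff no world has any successor (otherwise □⊥ fails at any world with one).

Emptiness of R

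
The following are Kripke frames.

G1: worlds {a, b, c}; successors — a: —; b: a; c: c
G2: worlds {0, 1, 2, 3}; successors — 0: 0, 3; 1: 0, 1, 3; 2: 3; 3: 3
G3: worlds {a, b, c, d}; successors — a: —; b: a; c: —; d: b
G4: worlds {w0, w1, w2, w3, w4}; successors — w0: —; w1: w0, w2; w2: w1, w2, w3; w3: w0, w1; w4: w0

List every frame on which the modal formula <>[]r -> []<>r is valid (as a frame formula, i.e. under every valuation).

Frame correspondent (Sahlqvist): forall x forall y forall z (Rxy & Rxz -> exists w (Ryw & Rzw)) — i.e. convergence.
G1: fails — Rba and Rba but a and a have no common successor.
G2: condition met.
G3: fails — Rba and Rba but a and a have no common successor.
G4: fails — Rw1w2 and Rw1w0 but w2 and w0 have no common successor.

G2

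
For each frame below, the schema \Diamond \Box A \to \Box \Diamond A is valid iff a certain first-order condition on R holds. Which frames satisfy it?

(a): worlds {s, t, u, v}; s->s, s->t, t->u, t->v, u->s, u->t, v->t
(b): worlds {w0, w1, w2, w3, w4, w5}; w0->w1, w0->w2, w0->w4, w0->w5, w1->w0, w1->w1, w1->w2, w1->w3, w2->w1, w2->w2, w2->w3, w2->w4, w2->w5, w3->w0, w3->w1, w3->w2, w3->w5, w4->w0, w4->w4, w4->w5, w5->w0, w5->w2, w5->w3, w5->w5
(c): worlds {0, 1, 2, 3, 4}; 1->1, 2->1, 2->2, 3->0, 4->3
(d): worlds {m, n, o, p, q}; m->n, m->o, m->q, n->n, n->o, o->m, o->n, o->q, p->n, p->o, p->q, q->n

(b), (d)

Frame correspondent (Sahlqvist): \forall x \forall y \forall z (Rxy \wedge Rxz \to \exists w (Ryw \wedge Rzw)) — i.e. convergence.
(a): fails — Rss and Rst but s and t have no common successor.
(b): condition met.
(c): fails — R30 and R30 but 0 and 0 have no common successor.
(d): condition met.
Valid on: (b), (d).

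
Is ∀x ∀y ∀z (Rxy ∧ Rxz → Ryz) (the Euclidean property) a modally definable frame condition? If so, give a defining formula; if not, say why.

Yes: it is the Euclidean property, defined by the 5 schema ◇q → □◇q.
Suppose ◇q→□◇q is valid. Take Rxy, Rxz and set V(q)={y}. Then ◇q at x, so □◇q at x, so ◇q at z, so some w with Rzw has q; w=y, i.e. Rzy. By symmetry of the argument, Ryz.

Yes, by ◇q → □◇q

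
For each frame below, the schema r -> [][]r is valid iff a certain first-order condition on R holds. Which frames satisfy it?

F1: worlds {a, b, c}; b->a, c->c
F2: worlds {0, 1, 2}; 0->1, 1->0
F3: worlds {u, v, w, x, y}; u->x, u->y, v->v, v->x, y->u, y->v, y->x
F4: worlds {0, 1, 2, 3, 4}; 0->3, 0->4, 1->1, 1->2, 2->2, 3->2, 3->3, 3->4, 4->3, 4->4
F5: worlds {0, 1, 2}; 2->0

The schema corresponds to a generalized confluence (Geach) condition: forall x forall z (x R^2 z -> exists w (x = w & z = w)).
F1: ✓.
F2: ✓.
F3: fails — uR²v but u ≠ v.
F4: fails — 0R²2 but 0 ≠ 2.
F5: ✓.

F1, F2, F5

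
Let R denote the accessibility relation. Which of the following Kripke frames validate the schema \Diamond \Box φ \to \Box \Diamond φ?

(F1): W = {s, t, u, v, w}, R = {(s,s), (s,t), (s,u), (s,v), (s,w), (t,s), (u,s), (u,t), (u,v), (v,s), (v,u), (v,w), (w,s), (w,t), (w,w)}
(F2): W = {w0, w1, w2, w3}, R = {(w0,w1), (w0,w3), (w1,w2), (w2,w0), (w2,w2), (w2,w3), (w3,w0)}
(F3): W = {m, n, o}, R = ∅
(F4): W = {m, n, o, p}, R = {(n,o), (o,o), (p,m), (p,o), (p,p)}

The schema corresponds to convergence: \forall x \forall y \forall z (Rxy \wedge Rxz \to \exists w (Ryw \wedge Rzw)).
(F1): holds.
(F2): fails — Rw0w1 and Rw0w3 but w1 and w3 have no common successor.
(F3): holds.
(F4): fails — Rpm and Rpm but m and m have no common successor.

(F1), (F3)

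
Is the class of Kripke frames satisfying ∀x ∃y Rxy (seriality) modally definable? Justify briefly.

Definable; □r → ◇r defines it

The condition is seriality. A defining modal formula is □r → ◇r.
Suppose □r→◇r is valid. At any x set V(r)=W. Then □r at x, so ◇r at x, so x has a successor.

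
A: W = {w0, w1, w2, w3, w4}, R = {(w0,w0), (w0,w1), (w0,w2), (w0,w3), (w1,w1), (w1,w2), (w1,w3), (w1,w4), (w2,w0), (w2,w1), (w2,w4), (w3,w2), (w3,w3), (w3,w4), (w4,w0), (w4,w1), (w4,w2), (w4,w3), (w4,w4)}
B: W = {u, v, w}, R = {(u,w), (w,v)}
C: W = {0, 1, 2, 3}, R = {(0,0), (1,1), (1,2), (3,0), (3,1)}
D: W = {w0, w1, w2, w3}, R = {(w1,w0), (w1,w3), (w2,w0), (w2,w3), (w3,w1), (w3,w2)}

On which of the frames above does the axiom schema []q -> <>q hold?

A

This is the axiom for seriality; its first-order frame correspondent is forall x exists y Rxy.
A: satisfies the condition.
B: fails — world v has no successor.
C: fails — world 2 has no successor.
D: fails — world w0 has no successor.
Valid on: A.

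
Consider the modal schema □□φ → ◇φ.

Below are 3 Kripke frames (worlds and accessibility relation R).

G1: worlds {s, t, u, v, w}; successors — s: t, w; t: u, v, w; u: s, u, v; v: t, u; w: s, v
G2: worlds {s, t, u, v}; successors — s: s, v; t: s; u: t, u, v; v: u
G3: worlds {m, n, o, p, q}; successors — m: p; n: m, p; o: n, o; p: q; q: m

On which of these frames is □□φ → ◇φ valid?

G2

Frame correspondent (Sahlqvist): ∀x ∃w (xR²w ∧ xRw) — i.e. a generalized confluence (Geach) condition.
G1: fails — at w but no w* with wR²w* and wRw*.
G2: satisfies the condition.
G3: fails — at m but no w with mR²w and mRw.
Valid on: G2.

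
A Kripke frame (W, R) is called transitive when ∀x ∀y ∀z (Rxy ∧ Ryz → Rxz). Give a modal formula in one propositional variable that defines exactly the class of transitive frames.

A defining formula is □p → □□p (the 4 axiom).
Suppose □p→□□p is valid. Take Rxy, Ryz and set V(p)={w : Rxw}. Then □p at x, so □□p at x, so □p at y, so p at z, i.e. Rxz.

□p → □□p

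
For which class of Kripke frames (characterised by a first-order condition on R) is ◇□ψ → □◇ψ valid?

This schema is the .2 axiom.
Its frame correspondent is convergence — ∀x ∀y ∀z (Rxy ∧ Rxz → ∃w (Ryw ∧ Rzw)).

convergence: ∀x ∀y ∀z (Rxy ∧ Rxz → ∃w (Ryw ∧ Rzw))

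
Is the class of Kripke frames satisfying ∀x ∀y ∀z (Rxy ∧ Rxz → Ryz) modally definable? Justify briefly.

This is a Sahlqvist condition; the 5 axiom ◇r → □◇r defines it.
Suppose ◇r→□◇r is valid. Take Rxy, Rxz and set V(r)={y}. Then ◇r at x, so □◇r at x, so ◇r at z, so some w with Rzw has r; w=y, i.e. Rzy. By symmetry of the argument, Ryz.

Yes, by ◇r → □◇r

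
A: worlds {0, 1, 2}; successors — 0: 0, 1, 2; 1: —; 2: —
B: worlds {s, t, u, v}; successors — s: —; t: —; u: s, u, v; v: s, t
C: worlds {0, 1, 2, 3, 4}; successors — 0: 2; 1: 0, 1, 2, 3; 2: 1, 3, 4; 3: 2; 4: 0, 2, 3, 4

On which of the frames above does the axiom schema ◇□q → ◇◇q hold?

C

This is the axiom for a generalized confluence (Geach) condition; its first-order frame correspondent is ∀x ∀y (xRy → ∃w (yRw ∧ xR²w)).
A: fails — 0R1 but no w with 1Rw and 0R²w.
B: fails — uRs but no w with sRw and uR²w.
C: holds.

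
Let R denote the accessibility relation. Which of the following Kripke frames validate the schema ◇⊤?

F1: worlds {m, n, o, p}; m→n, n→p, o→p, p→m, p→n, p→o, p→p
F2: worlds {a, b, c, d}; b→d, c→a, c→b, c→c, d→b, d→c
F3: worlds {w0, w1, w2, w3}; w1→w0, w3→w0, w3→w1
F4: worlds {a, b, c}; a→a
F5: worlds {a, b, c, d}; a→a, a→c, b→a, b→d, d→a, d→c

F1

The schema corresponds to seriality: ∀x ∃y Rxy.
F1: holds.
F2: fails — world a has no successor.
F3: fails — world w0 has no successor.
F4: fails — world b has no successor.
F5: fails — world c has no successor.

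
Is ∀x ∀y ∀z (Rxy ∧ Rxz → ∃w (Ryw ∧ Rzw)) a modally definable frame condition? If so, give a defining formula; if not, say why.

This is a Sahlqvist condition; the .2 axiom ◇□r → □◇r defines it.

Yes — defined by ◇□r → □◇r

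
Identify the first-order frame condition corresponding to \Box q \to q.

reflexivity: \forall x Rxx

Suppose □q→q is valid. At any x set V(q)={w : Rxw}. Then □q holds at x, so q holds at x, i.e. Rxx.
Conversely, any frame satisfying \forall x Rxx validates the schema.
So the correspondent is reflexivity.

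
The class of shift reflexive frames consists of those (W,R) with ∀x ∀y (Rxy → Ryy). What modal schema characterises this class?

The condition is shift-reflexivity. The T□ schema □(□r → r) defines it.
Suppose □(□r→r) is valid. Take Rxy and set V(r)={w : Ryw}. Then at y, □r holds; since □(□r→r) at x, □r→r at y, so r at y, i.e. Ryy.

□(□r → r)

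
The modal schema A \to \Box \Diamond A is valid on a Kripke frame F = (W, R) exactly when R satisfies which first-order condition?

symmetry: \forall x \forall y (Rxy \to Ryx)

Suppose A→□◇A is valid. Take Rxy and set V(A)={x}. Then A at x, so □◇A at x, so ◇A at y, so some z with Ryz has A; z=x, i.e. Ryx.
Conversely, any frame satisfying \forall x \forall y (Rxy \to Ryx) validates the schema.
Frame condition: \forall x \forall y (Rxy \to Ryx).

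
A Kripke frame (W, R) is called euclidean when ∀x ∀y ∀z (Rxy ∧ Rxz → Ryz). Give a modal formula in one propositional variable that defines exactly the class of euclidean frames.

◇ψ → □◇ψ

The condition is the Euclidean property. The 5 schema ◇ψ → □◇ψ defines it.
Suppose ◇ψ→□◇ψ is valid. Take Rxy, Rxz and set V(ψ)={y}. Then ◇ψ at x, so □◇ψ at x, so ◇ψ at z, so some w with Rzw has ψ; w=y, i.e. Rzy. By symmetry of the argument, Ryz.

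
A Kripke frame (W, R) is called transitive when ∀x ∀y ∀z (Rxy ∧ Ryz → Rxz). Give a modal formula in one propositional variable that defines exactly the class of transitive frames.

□q → □□q

The condition is transitivity. The 4 schema □q → □□q defines it.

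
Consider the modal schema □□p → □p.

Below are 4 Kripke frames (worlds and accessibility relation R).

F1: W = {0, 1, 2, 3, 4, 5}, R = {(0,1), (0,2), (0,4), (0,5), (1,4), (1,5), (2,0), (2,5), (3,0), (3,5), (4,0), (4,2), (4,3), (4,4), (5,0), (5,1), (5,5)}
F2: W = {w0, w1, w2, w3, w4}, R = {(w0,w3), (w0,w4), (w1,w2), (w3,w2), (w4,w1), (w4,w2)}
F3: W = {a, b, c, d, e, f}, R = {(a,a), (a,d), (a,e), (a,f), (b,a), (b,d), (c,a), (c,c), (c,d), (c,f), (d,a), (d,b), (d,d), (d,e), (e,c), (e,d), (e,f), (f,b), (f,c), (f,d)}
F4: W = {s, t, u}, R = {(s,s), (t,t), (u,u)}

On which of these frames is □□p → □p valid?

The schema corresponds to density: ∀x ∀y (Rxy → ∃z (Rxz ∧ Rzy)).
F1: holds.
F2: fails — Rw1w2 but no z with Rw1z and Rzw2.
F3: holds.
F4: holds.

F1, F3, F4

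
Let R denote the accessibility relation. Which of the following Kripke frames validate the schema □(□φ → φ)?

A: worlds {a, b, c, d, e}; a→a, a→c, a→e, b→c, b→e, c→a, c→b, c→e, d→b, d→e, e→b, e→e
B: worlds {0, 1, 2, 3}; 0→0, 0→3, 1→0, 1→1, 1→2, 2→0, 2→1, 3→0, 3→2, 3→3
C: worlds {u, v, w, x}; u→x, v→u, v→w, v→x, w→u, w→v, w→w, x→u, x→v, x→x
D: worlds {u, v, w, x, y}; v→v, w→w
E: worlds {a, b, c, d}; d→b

D

Frame correspondent (Sahlqvist): ∀x ∀y (Rxy → Ryy) — i.e. shift-reflexivity.
A: fails — Rbc but not Rcc.
B: fails — R32 but not R22.
C: fails — Rwu but not Ruu.
D: ✓.
E: fails — Rdb but not Rbb.
Valid on: D.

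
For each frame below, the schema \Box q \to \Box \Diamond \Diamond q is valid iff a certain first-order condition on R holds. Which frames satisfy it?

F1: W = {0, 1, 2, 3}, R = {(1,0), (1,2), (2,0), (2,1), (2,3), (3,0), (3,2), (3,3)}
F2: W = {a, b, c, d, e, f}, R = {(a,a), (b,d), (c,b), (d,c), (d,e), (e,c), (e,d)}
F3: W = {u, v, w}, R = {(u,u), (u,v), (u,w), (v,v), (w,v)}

This is the axiom for a generalized confluence (Geach) condition; its first-order frame correspondent is \forall x \forall z (xRz \to \exists w (xRw \wedge z R^2 w)).
F1: fails — 1R0 but no w with 1Rw and 0R²w.
F2: fails — cRb but no w with cRw and bR²w.
F3: satisfies the condition.

F3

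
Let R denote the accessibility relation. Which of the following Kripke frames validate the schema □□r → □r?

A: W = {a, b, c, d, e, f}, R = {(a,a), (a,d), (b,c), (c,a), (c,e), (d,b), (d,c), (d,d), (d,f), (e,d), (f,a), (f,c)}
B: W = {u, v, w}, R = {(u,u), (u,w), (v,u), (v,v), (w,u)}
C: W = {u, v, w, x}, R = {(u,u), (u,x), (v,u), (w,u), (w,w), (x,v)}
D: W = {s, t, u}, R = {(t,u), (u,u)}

The schema corresponds to density: ∀x ∀y (Rxy → ∃z (Rxz ∧ Rzy)).
A: fails — Rbc but no z with Rbz and Rzc.
B: holds.
C: fails — Rxv but no z with Rxz and Rzv.
D: holds.
Valid on: B, D.

B, D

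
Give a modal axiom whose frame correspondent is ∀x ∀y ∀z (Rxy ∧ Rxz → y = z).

This is partial functionality; the standard corresponding axiom is CD: ◇r → □r.
Suppose ◇r→□r is valid. Take Rxy, Rxz and set V(r)={y}. Then ◇r at x, so □r at x, so r at z, i.e. z=y.

◇r → □r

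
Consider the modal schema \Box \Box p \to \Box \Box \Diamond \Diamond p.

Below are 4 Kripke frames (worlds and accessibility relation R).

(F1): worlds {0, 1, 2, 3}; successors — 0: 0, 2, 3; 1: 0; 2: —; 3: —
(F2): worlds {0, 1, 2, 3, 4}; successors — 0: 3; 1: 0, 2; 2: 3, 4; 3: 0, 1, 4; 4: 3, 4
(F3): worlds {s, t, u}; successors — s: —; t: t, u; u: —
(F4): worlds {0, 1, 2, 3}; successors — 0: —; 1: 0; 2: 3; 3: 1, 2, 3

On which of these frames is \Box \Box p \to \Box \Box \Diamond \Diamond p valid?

(F2)

This is the axiom for a generalized confluence (Geach) condition; its first-order frame correspondent is \forall x \forall z (x R^2 z \to \exists w (x R^2 w \wedge z R^2 w)).
(F1): fails — 0R²2 but no w with 0R²w and 2R²w.
(F2): holds.
(F3): fails — tR²u but no w with tR²w and uR²w.
(F4): fails — 2R²1 but no w with 2R²w and 1R²w.
Valid on: (F2).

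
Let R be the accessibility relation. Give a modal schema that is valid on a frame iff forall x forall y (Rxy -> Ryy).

This is shift-reflexivity; the standard corresponding axiom is T□: □(□q → q).
Suppose □(□q→q) is valid. Take Rxy and set V(q)={w : Ryw}. Then at y, □q holds; since □(□q→q) at x, □q→q at y, so q at y, i.e. Ryy.

□(□q → q)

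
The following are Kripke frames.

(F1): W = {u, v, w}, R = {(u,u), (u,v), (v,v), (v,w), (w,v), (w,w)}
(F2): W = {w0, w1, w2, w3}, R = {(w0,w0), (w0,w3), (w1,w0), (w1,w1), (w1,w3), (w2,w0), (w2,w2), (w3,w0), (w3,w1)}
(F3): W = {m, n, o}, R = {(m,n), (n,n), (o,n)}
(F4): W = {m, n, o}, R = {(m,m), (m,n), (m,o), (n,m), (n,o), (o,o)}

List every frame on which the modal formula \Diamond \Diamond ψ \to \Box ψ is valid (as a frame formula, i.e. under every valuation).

(F3)

The schema corresponds to a generalized confluence (Geach) condition: \forall x \forall y \forall z ((x R^2 y \wedge xRz) \to \exists w (y = w \wedge z = w)).
(F1): fails — uR²u, uRv but u ≠ v.
(F2): fails — w0R²w0, w0Rw3 but w0 ≠ w3.
(F3): condition met.
(F4): fails — mR²m, mRn but m ≠ n.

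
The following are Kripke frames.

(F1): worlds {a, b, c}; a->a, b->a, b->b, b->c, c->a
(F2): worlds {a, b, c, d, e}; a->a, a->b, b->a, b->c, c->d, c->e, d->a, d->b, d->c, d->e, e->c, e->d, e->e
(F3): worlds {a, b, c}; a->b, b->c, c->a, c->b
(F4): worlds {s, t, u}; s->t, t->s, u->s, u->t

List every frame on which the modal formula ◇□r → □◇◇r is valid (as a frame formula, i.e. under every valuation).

This is the axiom for a generalized confluence (Geach) condition; its first-order frame correspondent is ∀x ∀y ∀z ((xRy ∧ xRz) → ∃w (yRw ∧ zR²w)).
(F1): satisfies the condition.
(F2): fails — bRc, bRa but no w with cRw and aR²w.
(F3): fails — aRb, aRb but no w with bRw and bR²w.
(F4): fails — sRt, sRt but no w with tRw and tR²w.

(F1)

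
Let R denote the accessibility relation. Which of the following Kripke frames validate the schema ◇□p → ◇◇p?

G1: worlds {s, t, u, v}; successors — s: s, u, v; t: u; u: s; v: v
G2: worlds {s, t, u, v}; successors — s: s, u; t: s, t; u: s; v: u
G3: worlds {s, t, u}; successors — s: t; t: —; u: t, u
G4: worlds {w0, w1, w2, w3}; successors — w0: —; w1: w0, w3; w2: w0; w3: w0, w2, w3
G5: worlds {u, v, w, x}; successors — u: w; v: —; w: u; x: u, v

Frame correspondent (Sahlqvist): ∀x ∀y (xRy → ∃w (yRw ∧ xR²w)) — i.e. a generalized confluence (Geach) condition.
G1: holds.
G2: holds.
G3: fails — sRt but no w with tRw and sR²w.
G4: fails — w1Rw0 but no w with w0Rw and w1R²w.
G5: fails — xRv but no t with vRt and xR²t.
Valid on: G1, G2.

G1, G2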